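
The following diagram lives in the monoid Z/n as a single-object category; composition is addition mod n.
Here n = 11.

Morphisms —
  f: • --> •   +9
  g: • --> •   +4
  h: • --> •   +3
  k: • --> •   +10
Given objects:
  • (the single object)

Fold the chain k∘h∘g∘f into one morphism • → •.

  0 +9≡9 +4≡2 +3≡5 +10≡4  (mod 11)
result: +4

Answer: +4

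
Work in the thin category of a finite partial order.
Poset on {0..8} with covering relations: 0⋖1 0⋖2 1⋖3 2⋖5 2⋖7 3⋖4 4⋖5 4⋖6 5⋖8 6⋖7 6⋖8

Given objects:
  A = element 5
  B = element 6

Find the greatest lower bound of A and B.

Common predecessors of 5,6: {0,1,3,4}
  0 ≤ 4
  1 ≤ 4
  3 ≤ 4
  4 ≤ 4
glb = 4

Answer: A∧B = 4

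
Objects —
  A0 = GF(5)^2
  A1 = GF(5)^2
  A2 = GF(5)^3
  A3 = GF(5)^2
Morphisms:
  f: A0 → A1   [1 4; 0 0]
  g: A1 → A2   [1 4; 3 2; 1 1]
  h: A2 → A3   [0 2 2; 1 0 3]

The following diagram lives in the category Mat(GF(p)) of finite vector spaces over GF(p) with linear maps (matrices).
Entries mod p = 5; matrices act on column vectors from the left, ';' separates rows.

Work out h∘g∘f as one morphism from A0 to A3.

Answer: [3 2; 4 1]

Work:
  e0=[1,0] f→[1,0] g→[1,3,1] h→[3,4]
  e1=[0,1] f→[4,0] g→[4,2,4] h→[2,1]
composite: [3 2; 4 1]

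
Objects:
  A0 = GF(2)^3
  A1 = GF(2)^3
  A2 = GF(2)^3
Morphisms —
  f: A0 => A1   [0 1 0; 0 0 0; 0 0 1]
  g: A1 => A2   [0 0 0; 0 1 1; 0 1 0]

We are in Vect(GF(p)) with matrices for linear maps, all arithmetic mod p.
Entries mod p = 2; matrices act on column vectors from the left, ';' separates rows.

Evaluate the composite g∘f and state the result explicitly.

  e0=(1,0,0) f=>(0,0,0) g=>(0,0,0)
  e1=(0,1,0) f=>(1,0,0) g=>(0,0,0)
  e2=(0,0,1) f=>(0,0,1) g=>(0,1,0)
result: [0 0 0; 0 0 1; 0 0 0]

Answer: [0 0 0; 0 0 1; 0 0 0]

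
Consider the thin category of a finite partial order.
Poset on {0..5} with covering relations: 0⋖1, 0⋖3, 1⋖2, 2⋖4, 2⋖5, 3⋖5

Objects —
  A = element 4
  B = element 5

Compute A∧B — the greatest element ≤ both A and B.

Answer: A∧B = 2

Work:
Lower bounds of A=4 and B=5: {0,1,2}
  0 <= 2
  1 <= 2
  2 <= 2
glb = 2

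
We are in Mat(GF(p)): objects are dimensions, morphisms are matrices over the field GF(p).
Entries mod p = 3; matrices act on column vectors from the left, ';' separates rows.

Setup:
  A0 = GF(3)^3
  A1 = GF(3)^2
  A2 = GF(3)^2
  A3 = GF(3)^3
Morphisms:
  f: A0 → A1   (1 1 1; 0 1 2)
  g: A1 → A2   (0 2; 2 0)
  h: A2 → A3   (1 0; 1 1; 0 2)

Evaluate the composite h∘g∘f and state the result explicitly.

Answer: (0 2 1; 2 1 0; 1 1 1)

Trace:
  e0=(1,0,0) f→(1,0) g→(0,2) h→(0,2,1)
  e1=(0,1,0) f→(1,1) g→(2,2) h→(2,1,1)
  e2=(0,0,1) f→(1,2) g→(1,2) h→(1,0,1)
⟦path⟧: (0 2 1; 2 1 0; 1 1 1)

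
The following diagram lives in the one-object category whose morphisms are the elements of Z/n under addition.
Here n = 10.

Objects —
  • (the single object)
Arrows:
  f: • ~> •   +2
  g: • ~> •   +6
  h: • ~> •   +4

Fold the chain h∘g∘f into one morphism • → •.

  0 +2≡2 +6≡8 +4≡2  (mod 10)
composite: +2

Answer: +2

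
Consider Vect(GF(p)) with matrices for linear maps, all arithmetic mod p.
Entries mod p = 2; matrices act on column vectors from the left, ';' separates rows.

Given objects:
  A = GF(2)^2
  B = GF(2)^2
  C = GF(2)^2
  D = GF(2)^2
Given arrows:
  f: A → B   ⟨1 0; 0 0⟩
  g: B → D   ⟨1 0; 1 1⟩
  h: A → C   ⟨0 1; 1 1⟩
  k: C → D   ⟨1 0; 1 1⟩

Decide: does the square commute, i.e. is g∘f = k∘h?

Along f;g (path 1):
  e0=[1,0] f→[1,0] g→[1,1]
  e1=[0,1] f→[0,0] g→[0,0]
  result₁ = ⟨1 0; 1 0⟩
Along h;k (path 2):
  e0=[1,0] h→[0,1] k→[0,1]
  e1=[0,1] h→[1,1] k→[1,0]
  result₂ = ⟨0 1; 1 0⟩
Equal? differ; not commutative

Answer: DOES NOT COMMUTE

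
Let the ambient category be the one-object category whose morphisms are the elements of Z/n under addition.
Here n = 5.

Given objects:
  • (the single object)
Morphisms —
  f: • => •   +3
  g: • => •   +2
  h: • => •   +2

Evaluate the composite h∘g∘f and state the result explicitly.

  0 +3≡3 +2≡0 +2≡2  (mod 5)
composite: +2

Answer: +2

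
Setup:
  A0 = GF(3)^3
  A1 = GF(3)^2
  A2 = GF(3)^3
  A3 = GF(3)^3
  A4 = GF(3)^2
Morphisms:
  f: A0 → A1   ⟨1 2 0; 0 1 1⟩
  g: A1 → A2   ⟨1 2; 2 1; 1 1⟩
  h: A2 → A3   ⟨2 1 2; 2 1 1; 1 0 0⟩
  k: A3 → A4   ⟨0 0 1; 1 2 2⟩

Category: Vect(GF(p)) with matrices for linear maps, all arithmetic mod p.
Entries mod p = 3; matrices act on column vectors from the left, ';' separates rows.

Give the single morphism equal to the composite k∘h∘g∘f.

  e0=⟨1,0,0⟩ f→⟨1,0⟩ g→⟨1,2,1⟩ h→⟨0,2,1⟩ k→⟨1,0⟩
  e1=⟨0,1,0⟩ f→⟨2,1⟩ g→⟨1,2,0⟩ h→⟨1,1,1⟩ k→⟨1,2⟩
  e2=⟨0,0,1⟩ f→⟨0,1⟩ g→⟨2,1,1⟩ h→⟨1,0,2⟩ k→⟨2,2⟩
result: ⟨1 1 2; 0 2 2⟩

Answer: ⟨1 1 2; 0 2 2⟩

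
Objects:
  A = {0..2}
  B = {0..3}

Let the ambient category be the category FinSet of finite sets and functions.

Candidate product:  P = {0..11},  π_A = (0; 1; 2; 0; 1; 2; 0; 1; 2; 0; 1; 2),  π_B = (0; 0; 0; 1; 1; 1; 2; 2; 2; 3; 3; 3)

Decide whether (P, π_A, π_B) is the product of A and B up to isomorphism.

Answer: VALID PRODUCT

Trace:
|A|·|B| = 3·4 = 12;  |P| = 12
Check the pairing map k ↦ (π_A(k), π_B(k)):
  0 : (0,0)
  1 : (1,0)
  2 : (2,0)
  3 : (0,1)
  4 : (1,1)
  5 : (2,1)
  6 : (0,2)
  7 : (1,2)
  8 : (2,2)
  9 : (0,3)
  10 : (1,3)
  11 : (2,3)
distinct pairs in image: 12 / 12 needed
  → bijection onto A×B; projections well-typed.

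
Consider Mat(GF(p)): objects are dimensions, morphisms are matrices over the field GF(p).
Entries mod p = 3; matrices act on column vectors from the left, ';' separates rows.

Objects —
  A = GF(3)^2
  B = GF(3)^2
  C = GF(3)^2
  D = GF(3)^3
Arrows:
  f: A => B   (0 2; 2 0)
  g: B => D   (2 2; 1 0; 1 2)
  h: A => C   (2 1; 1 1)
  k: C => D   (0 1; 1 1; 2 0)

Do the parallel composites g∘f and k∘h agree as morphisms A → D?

1) trace f;g:
  e0=[1,0] f=>[0,2] g=>[1,0,1]
  e1=[0,1] f=>[2,0] g=>[1,2,2]
  composite₁ = (1 1; 0 2; 1 2)
2) trace h;k:
  e0=[1,0] h=>[2,1] k=>[1,0,1]
  e1=[0,1] h=>[1,1] k=>[1,2,2]
  composite₂ = (1 1; 0 2; 1 2)
Equal? same morphism ✓

Answer: COMMUTES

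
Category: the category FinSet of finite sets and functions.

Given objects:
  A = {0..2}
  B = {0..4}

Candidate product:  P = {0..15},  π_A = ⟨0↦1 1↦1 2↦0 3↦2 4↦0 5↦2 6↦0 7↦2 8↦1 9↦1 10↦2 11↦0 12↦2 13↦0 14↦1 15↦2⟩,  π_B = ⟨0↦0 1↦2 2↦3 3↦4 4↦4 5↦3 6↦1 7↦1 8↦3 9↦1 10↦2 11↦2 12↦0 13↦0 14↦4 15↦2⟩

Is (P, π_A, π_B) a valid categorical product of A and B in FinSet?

Answer: NOT A VALID PRODUCT — |P|=16 ≠ |A|·|B|=15

Derivation:
|A|·|B| = 3·5 = 15;  |P| = 16
  → cardinalities differ; no bijection possible.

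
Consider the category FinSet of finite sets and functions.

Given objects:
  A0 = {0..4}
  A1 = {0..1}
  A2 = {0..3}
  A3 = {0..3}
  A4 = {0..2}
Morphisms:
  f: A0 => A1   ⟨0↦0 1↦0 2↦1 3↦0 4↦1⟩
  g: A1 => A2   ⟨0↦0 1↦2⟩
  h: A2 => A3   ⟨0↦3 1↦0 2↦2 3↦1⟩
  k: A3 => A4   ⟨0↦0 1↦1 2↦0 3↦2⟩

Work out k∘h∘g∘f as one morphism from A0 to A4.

  0 f=>0 g=>0 h=>3 k=>2
  1 f=>0 g=>0 h=>3 k=>2
  2 f=>1 g=>2 h=>2 k=>0
  3 f=>0 g=>0 h=>3 k=>2
  4 f=>1 g=>2 h=>2 k=>0
⟦path⟧: ⟨0↦2 1↦2 2↦0 3↦2 4↦0⟩

Answer: ⟨0↦2 1↦2 2↦0 3↦2 4↦0⟩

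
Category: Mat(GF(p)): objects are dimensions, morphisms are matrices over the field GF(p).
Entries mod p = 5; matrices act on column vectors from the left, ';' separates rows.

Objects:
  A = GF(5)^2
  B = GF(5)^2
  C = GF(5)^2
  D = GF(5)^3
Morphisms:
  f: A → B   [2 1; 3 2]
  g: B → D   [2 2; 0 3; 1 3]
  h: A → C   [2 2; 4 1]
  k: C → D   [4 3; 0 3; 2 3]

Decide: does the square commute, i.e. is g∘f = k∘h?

Answer: DOES NOT COMMUTE

Work:
Along f;g (path 1):
  e0=(1,0) f→(2,3) g→(0,4,1)
  e1=(0,1) f→(1,2) g→(1,1,2)
  ⟦path⟧₁ = [0 1; 4 1; 1 2]
Along h;k (path 2):
  e0=(1,0) h→(2,4) k→(0,2,1)
  e1=(0,1) h→(2,1) k→(1,3,2)
  ⟦path⟧₂ = [0 1; 2 3; 1 2]
Equal? distinct morphisms ✗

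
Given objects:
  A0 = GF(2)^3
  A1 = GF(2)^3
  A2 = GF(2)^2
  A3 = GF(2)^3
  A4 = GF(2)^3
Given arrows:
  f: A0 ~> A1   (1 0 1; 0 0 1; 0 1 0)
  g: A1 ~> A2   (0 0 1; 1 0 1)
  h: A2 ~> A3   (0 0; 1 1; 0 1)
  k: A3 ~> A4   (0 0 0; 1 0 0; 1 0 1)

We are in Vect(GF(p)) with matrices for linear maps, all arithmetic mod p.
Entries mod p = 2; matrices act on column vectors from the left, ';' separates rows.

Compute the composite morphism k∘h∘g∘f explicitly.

Answer: (0 0 0; 0 0 0; 1 1 1)

Derivation:
  e0=(1,0,0) f~>(1,0,0) g~>(0,1) h~>(0,1,1) k~>(0,0,1)
  e1=(0,1,0) f~>(0,0,1) g~>(1,1) h~>(0,0,1) k~>(0,0,1)
  e2=(0,0,1) f~>(1,1,0) g~>(0,1) h~>(0,1,1) k~>(0,0,1)
result: (0 0 0; 0 0 0; 1 1 1)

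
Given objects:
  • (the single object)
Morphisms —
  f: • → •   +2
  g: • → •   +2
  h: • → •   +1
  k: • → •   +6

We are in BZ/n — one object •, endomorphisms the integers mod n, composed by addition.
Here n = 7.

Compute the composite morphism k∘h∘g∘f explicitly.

Answer: +4

Derivation:
  0 +2≡2 +2≡4 +1≡5 +6≡4  (mod 7)
result: +4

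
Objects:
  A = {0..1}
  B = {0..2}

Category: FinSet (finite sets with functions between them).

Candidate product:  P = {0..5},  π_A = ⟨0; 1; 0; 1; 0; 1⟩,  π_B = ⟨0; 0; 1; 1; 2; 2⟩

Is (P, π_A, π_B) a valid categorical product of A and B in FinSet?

Answer: VALID PRODUCT

Work:
|A|·|B| = 2·3 = 6;  |P| = 6
Check the pairing map k ↦ (π_A(k), π_B(k)):
  0 : (0,0)
  1 : (1,0)
  2 : (0,1)
  3 : (1,1)
  4 : (0,2)
  5 : (1,2)
distinct pairs in image: 6 / 6 needed
  → bijection onto A×B; projections well-typed.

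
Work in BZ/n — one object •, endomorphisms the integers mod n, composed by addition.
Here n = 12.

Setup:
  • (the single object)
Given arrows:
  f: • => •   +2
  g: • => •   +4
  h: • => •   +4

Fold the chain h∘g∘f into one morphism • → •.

Answer: +10

Work:
  0 +2≡2 +4≡6 +4≡10  (mod 12)
composite: +10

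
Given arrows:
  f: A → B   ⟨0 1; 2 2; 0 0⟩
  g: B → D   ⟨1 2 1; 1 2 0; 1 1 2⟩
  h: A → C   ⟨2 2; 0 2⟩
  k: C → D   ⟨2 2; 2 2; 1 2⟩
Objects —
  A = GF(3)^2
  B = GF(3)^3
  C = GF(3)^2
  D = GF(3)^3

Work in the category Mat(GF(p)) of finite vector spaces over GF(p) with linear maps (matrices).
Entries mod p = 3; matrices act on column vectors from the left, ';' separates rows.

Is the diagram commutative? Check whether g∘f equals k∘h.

Answer: COMMUTES

Trace:
1) trace f;g:
  e0=⟨1,0⟩ f→⟨0,2,0⟩ g→⟨1,1,2⟩
  e1=⟨0,1⟩ f→⟨1,2,0⟩ g→⟨2,2,0⟩
  ⟦path⟧₁ = ⟨1 2; 1 2; 2 0⟩
2) trace h;k:
  e0=⟨1,0⟩ h→⟨2,0⟩ k→⟨1,1,2⟩
  e1=⟨0,1⟩ h→⟨2,2⟩ k→⟨2,2,0⟩
  ⟦path⟧₂ = ⟨1 2; 1 2; 2 0⟩
Equal? equal; square commutes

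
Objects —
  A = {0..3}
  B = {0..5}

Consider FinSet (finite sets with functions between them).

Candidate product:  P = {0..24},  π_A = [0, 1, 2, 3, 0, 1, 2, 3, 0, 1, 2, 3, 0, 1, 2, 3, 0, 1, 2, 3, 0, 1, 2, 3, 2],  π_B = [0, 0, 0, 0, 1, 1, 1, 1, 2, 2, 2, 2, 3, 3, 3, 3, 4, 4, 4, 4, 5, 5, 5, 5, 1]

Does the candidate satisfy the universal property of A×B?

Answer: NOT A VALID PRODUCT — |P|=25 ≠ |A|·|B|=24

Trace:
|A|·|B| = 4·6 = 24;  |P| = 25
  → cardinalities differ; no bijection possible.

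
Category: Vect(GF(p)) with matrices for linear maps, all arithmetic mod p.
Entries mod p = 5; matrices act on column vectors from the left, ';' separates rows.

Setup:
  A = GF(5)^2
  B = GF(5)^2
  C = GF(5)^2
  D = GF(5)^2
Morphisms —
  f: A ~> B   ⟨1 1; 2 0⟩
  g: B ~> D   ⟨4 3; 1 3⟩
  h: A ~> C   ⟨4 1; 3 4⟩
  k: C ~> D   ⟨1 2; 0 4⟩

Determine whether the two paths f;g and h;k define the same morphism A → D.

Answer: COMMUTES

Trace:
Path 1 = f;g:
  e0=⟨1,0⟩ f~>⟨1,2⟩ g~>⟨0,2⟩
  e1=⟨0,1⟩ f~>⟨1,0⟩ g~>⟨4,1⟩
  result₁ = ⟨0 4; 2 1⟩
Path 2 = h;k:
  e0=⟨1,0⟩ h~>⟨4,3⟩ k~>⟨0,2⟩
  e1=⟨0,1⟩ h~>⟨1,4⟩ k~>⟨4,1⟩
  result₂ = ⟨0 4; 2 1⟩
Equal? same morphism ✓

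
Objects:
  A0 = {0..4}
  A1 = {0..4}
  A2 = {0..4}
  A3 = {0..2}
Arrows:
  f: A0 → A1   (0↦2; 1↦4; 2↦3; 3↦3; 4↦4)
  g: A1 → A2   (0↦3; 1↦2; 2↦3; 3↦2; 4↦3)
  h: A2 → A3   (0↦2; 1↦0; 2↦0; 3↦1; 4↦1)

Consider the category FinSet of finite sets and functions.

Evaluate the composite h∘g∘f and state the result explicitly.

  0 f→2 g→3 h→1
  1 f→4 g→3 h→1
  2 f→3 g→2 h→0
  3 f→3 g→2 h→0
  4 f→4 g→3 h→1
result: (0↦1; 1↦1; 2↦0; 3↦0; 4↦1)

Answer: (0↦1; 1↦1; 2↦0; 3↦0; 4↦1)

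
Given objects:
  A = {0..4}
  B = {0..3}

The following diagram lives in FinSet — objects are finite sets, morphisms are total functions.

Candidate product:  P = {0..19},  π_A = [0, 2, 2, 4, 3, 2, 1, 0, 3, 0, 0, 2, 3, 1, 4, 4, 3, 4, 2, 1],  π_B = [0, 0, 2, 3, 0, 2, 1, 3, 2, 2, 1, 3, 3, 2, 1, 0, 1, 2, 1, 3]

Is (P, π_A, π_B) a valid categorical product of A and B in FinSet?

|A|·|B| = 5·4 = 20;  |P| = 20
Check the pairing map k ↦ (π_A(k), π_B(k)):
  0 : (0,0)
  1 : (2,0)
  2 : (2,2)
  3 : (4,3)
  4 : (3,0)
  5 : (2,2)  ✗ repeats pair of k=2
  6 : (1,1)
  7 : (0,3)
  8 : (3,2)
  9 : (0,2)
  10 : (0,1)
  11 : (2,3)
  12 : (3,3)
  13 : (1,2)
  14 : (4,1)
  15 : (4,0)
  16 : (3,1)
  17 : (4,2)
  18 : (2,1)
  19 : (1,3)
distinct pairs in image: 19 / 20 needed
  → (2,2) hit at k=2 and k=5

Answer: NOT A VALID PRODUCT — duplicate pair at indices 2,5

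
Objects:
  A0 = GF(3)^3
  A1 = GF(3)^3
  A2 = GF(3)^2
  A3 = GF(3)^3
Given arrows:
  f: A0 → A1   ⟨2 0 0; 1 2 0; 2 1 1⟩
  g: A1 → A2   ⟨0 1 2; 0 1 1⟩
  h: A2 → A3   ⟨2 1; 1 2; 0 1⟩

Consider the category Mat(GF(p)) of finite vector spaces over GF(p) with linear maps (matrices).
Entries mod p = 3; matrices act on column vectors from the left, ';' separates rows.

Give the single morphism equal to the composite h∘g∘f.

Answer: ⟨1 2 2; 2 1 1; 0 0 1⟩

Work:
  e0=⟨1,0,0⟩ f→⟨2,1,2⟩ g→⟨2,0⟩ h→⟨1,2,0⟩
  e1=⟨0,1,0⟩ f→⟨0,2,1⟩ g→⟨1,0⟩ h→⟨2,1,0⟩
  e2=⟨0,0,1⟩ f→⟨0,0,1⟩ g→⟨2,1⟩ h→⟨2,1,1⟩
⟦path⟧: ⟨1 2 2; 2 1 1; 0 0 1⟩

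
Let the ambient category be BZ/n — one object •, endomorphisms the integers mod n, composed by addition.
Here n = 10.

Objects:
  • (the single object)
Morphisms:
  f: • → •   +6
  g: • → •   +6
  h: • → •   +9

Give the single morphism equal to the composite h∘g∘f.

Answer: +1

Derivation:
  0 +6≡6 +6≡2 +9≡1  (mod 10)
⟦path⟧: +1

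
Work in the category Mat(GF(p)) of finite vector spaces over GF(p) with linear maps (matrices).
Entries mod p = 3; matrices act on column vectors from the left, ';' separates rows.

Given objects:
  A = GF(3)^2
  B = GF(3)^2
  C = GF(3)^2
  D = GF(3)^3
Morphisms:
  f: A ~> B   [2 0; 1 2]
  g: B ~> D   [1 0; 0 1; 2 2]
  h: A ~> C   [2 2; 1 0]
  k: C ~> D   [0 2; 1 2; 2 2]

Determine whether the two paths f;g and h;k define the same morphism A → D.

Answer: COMMUTES

Trace:
Along f;g (path 1):
  e0=⟨1,0⟩ f~>⟨2,1⟩ g~>⟨2,1,0⟩
  e1=⟨0,1⟩ f~>⟨0,2⟩ g~>⟨0,2,1⟩
  ⟦path⟧₁ = [2 0; 1 2; 0 1]
Along h;k (path 2):
  e0=⟨1,0⟩ h~>⟨2,1⟩ k~>⟨2,1,0⟩
  e1=⟨0,1⟩ h~>⟨2,0⟩ k~>⟨0,2,1⟩
  ⟦path⟧₂ = [2 0; 1 2; 0 1]
Equal? equal; square commutes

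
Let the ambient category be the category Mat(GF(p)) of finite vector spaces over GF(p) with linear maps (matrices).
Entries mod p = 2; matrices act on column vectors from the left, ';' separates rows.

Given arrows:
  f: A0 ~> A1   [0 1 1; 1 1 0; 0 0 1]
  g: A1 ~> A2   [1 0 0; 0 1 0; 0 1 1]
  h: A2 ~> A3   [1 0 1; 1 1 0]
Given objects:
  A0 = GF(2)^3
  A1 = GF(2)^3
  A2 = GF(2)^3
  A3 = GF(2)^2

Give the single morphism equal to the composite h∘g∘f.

Answer: [1 0 0; 1 0 1]

Work:
  e0=(1,0,0) f~>(0,1,0) g~>(0,1,1) h~>(1,1)
  e1=(0,1,0) f~>(1,1,0) g~>(1,1,1) h~>(0,0)
  e2=(0,0,1) f~>(1,0,1) g~>(1,0,1) h~>(0,1)
result: [1 0 0; 1 0 1]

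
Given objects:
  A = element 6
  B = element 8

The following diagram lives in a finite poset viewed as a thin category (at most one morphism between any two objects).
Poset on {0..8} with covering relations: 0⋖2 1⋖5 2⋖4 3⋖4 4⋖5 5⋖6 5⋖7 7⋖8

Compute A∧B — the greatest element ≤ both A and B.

Lower bounds of A=6 and B=8: {0,1,2,3,4,5}
  0 ≤ 5
  1 ≤ 5
  2 ≤ 5
  3 ≤ 5
  4 ≤ 5
  5 ≤ 5
glb = 5

Answer: A∧B = 5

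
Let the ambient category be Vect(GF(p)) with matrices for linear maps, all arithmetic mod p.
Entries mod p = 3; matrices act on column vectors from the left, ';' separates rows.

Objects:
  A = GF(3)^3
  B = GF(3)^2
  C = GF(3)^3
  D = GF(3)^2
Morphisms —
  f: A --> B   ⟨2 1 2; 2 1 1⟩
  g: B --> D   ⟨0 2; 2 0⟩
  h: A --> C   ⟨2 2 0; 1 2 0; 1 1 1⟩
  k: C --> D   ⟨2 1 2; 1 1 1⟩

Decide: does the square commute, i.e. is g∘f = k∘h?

Answer: COMMUTES

Trace:
Along f;g (path 1):
  e0=⟨1,0,0⟩ f-->⟨2,2⟩ g-->⟨1,1⟩
  e1=⟨0,1,0⟩ f-->⟨1,1⟩ g-->⟨2,2⟩
  e2=⟨0,0,1⟩ f-->⟨2,1⟩ g-->⟨2,1⟩
  ⟦path⟧₁ = ⟨1 2 2; 1 2 1⟩
Along h;k (path 2):
  e0=⟨1,0,0⟩ h-->⟨2,1,1⟩ k-->⟨1,1⟩
  e1=⟨0,1,0⟩ h-->⟨2,2,1⟩ k-->⟨2,2⟩
  e2=⟨0,0,1⟩ h-->⟨0,0,1⟩ k-->⟨2,1⟩
  ⟦path⟧₂ = ⟨1 2 2; 1 2 1⟩
Equal? YES — commutes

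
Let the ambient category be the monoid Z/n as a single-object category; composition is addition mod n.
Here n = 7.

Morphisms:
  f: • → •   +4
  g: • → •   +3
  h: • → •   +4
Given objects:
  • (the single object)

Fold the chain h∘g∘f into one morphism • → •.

  0 +4≡4 +3≡0 +4≡4  (mod 7)
result: +4

Answer: +4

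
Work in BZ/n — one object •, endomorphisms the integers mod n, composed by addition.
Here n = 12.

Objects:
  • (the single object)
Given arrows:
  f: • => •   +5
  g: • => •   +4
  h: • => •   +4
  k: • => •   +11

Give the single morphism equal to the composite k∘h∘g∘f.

  0 +5≡5 +4≡9 +4≡1 +11≡0  (mod 12)
composite: +0

Answer: +0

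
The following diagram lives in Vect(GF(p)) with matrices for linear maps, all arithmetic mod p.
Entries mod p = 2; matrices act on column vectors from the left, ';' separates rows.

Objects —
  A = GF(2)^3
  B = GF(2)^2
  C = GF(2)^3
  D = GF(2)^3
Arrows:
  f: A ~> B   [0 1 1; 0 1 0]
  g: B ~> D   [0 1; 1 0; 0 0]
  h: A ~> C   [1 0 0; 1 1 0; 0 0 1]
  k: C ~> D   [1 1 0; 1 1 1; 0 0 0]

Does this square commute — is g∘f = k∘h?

Answer: COMMUTES

Trace:
Path 1 = f;g:
  e0=(1,0,0) f~>(0,0) g~>(0,0,0)
  e1=(0,1,0) f~>(1,1) g~>(1,1,0)
  e2=(0,0,1) f~>(1,0) g~>(0,1,0)
  composite₁ = [0 1 0; 0 1 1; 0 0 0]
Path 2 = h;k:
  e0=(1,0,0) h~>(1,1,0) k~>(0,0,0)
  e1=(0,1,0) h~>(0,1,0) k~>(1,1,0)
  e2=(0,0,1) h~>(0,0,1) k~>(0,1,0)
  composite₂ = [0 1 0; 0 1 1; 0 0 0]
Equal? same morphism ✓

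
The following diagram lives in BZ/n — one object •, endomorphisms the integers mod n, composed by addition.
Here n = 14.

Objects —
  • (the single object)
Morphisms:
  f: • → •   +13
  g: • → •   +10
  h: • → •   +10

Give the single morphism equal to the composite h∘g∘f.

Answer: +5

Derivation:
  0 +13≡13 +10≡9 +10≡5  (mod 14)
result: +5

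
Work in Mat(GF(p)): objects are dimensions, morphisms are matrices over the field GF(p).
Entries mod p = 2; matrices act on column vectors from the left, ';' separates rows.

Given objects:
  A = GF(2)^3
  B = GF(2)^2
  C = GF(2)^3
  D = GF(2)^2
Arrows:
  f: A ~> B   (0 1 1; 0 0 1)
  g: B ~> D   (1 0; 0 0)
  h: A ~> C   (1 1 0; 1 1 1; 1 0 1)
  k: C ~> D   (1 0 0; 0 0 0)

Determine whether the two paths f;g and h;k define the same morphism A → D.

Answer: DOES NOT COMMUTE

Work:
Along f;g (path 1):
  e0=⟨1,0,0⟩ f~>⟨0,0⟩ g~>⟨0,0⟩
  e1=⟨0,1,0⟩ f~>⟨1,0⟩ g~>⟨1,0⟩
  e2=⟨0,0,1⟩ f~>⟨1,1⟩ g~>⟨1,0⟩
  ⟦path⟧₁ = (0 1 1; 0 0 0)
Along h;k (path 2):
  e0=⟨1,0,0⟩ h~>⟨1,1,1⟩ k~>⟨1,0⟩
  e1=⟨0,1,0⟩ h~>⟨1,1,0⟩ k~>⟨1,0⟩
  e2=⟨0,0,1⟩ h~>⟨0,1,1⟩ k~>⟨0,0⟩
  ⟦path⟧₂ = (1 1 0; 0 0 0)
Equal? distinct morphisms ✗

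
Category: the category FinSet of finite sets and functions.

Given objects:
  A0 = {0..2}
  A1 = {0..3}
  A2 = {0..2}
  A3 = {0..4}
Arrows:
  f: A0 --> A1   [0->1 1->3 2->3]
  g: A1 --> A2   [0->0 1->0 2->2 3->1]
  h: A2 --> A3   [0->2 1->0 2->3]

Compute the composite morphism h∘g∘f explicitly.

  0 f-->1 g-->0 h-->2
  1 f-->3 g-->1 h-->0
  2 f-->3 g-->1 h-->0
⟦path⟧: [0->2 1->0 2->0]

Answer: [0->2 1->0 2->0]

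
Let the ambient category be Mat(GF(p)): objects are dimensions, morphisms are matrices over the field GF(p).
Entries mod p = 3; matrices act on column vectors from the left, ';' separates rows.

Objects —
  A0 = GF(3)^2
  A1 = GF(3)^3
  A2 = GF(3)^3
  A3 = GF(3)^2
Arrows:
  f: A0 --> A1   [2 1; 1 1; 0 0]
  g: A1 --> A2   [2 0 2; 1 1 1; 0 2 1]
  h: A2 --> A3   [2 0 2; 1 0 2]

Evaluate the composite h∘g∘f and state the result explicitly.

  e0=[1,0] f-->[2,1,0] g-->[1,0,2] h-->[0,2]
  e1=[0,1] f-->[1,1,0] g-->[2,2,2] h-->[2,0]
⟦path⟧: [0 2; 2 0]

Answer: [0 2; 2 0]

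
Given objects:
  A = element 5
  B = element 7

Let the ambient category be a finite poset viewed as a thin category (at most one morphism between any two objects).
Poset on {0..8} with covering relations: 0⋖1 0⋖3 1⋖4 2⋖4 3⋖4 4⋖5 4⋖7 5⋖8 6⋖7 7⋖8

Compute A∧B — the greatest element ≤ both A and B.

Common predecessors of 5,7: {0,1,2,3,4}
  0 ≤ 4
  1 ≤ 4
  2 ≤ 4
  3 ≤ 4
  4 ≤ 4
glb = 4

Answer: A∧B = 4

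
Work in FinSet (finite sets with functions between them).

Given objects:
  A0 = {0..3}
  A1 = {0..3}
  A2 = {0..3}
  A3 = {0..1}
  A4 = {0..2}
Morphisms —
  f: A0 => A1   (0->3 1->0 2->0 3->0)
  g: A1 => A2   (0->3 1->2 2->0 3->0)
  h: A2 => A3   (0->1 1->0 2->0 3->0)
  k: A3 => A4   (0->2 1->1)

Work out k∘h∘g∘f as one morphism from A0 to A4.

Answer: (0->1 1->2 2->2 3->2)

Trace:
  0 f=>3 g=>0 h=>1 k=>1
  1 f=>0 g=>3 h=>0 k=>2
  2 f=>0 g=>3 h=>0 k=>2
  3 f=>0 g=>3 h=>0 k=>2
⟦path⟧: (0->1 1->2 2->2 3->2)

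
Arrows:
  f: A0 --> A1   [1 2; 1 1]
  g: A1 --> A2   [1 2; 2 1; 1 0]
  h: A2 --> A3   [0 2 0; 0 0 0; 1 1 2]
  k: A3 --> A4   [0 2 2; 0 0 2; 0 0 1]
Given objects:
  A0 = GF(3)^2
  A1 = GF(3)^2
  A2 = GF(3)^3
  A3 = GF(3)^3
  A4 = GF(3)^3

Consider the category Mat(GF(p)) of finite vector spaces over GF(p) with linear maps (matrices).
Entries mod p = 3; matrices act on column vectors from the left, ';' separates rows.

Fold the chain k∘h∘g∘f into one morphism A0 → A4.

  e0=[1,0] f-->[1,1] g-->[0,0,1] h-->[0,0,2] k-->[1,1,2]
  e1=[0,1] f-->[2,1] g-->[1,2,2] h-->[1,0,1] k-->[2,2,1]
⟦path⟧: [1 2; 1 2; 2 1]

Answer: [1 2; 1 2; 2 1]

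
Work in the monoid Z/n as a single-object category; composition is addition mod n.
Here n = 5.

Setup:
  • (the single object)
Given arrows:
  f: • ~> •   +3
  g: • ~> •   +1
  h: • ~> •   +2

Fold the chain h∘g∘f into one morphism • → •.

Answer: +1

Trace:
  0 +3≡3 +1≡4 +2≡1  (mod 5)
result: +1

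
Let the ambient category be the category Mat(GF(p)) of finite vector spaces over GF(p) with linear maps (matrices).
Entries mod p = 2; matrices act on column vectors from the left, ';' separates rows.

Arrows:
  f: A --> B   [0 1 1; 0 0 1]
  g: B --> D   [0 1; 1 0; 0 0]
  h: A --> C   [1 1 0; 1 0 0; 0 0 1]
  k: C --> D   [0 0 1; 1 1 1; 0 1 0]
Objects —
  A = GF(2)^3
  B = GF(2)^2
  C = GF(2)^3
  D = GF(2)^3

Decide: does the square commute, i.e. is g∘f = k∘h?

1) trace f;g:
  e0=⟨1,0,0⟩ f-->⟨0,0⟩ g-->⟨0,0,0⟩
  e1=⟨0,1,0⟩ f-->⟨1,0⟩ g-->⟨0,1,0⟩
  e2=⟨0,0,1⟩ f-->⟨1,1⟩ g-->⟨1,1,0⟩
  ⟦path⟧₁ = [0 0 1; 0 1 1; 0 0 0]
2) trace h;k:
  e0=⟨1,0,0⟩ h-->⟨1,1,0⟩ k-->⟨0,0,1⟩
  e1=⟨0,1,0⟩ h-->⟨1,0,0⟩ k-->⟨0,1,0⟩
  e2=⟨0,0,1⟩ h-->⟨0,0,1⟩ k-->⟨1,1,0⟩
  ⟦path⟧₂ = [0 0 1; 0 1 1; 1 0 0]
Equal? differ; not commutative

Answer: DOES NOT COMMUTE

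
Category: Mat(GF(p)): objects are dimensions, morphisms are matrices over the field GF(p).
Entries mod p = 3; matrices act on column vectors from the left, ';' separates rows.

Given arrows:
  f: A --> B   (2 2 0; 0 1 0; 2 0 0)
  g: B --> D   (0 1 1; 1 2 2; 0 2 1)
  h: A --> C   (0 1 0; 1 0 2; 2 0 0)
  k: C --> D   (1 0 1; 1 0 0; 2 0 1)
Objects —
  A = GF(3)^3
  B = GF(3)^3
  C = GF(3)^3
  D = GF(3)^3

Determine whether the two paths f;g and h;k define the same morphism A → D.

Answer: COMMUTES

Trace:
Along f;g (path 1):
  e0=(1,0,0) f-->(2,0,2) g-->(2,0,2)
  e1=(0,1,0) f-->(2,1,0) g-->(1,1,2)
  e2=(0,0,1) f-->(0,0,0) g-->(0,0,0)
  ⟦path⟧₁ = (2 1 0; 0 1 0; 2 2 0)
Along h;k (path 2):
  e0=(1,0,0) h-->(0,1,2) k-->(2,0,2)
  e1=(0,1,0) h-->(1,0,0) k-->(1,1,2)
  e2=(0,0,1) h-->(0,2,0) k-->(0,0,0)
  ⟦path⟧₂ = (2 1 0; 0 1 0; 2 2 0)
Equal? same morphism ✓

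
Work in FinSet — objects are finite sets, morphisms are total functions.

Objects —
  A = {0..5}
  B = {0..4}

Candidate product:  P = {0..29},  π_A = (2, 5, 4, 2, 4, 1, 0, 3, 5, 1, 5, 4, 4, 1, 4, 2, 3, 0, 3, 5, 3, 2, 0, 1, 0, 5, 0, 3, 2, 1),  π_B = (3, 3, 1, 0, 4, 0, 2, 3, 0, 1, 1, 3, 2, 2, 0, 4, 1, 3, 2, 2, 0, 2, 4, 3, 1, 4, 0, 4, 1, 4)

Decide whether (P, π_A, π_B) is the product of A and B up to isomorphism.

|A|·|B| = 6·5 = 30;  |P| = 30
Check the pairing map k ↦ (π_A(k), π_B(k)):
  0 -> (2,3)
  1 -> (5,3)
  2 -> (4,1)
  3 -> (2,0)
  4 -> (4,4)
  5 -> (1,0)
  6 -> (0,2)
  7 -> (3,3)
  8 -> (5,0)
  9 -> (1,1)
  10 -> (5,1)
  11 -> (4,3)
  12 -> (4,2)
  13 -> (1,2)
  14 -> (4,0)
  15 -> (2,4)
  16 -> (3,1)
  17 -> (0,3)
  18 -> (3,2)
  19 -> (5,2)
  20 -> (3,0)
  21 -> (2,2)
  22 -> (0,4)
  23 -> (1,3)
  24 -> (0,1)
  25 -> (5,4)
  26 -> (0,0)
  27 -> (3,4)
  28 -> (2,1)
  29 -> (1,4)
distinct pairs in image: 30 / 30 needed
  → bijection onto A×B; projections well-typed.

Answer: VALID PRODUCT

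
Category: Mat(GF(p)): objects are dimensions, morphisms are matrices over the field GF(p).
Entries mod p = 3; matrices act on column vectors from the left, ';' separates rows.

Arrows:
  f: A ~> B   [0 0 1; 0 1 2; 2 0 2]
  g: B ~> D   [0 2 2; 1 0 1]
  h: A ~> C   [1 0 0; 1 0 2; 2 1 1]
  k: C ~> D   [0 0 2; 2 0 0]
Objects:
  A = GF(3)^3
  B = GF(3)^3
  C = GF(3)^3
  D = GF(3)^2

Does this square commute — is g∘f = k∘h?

Answer: COMMUTES

Trace:
1) trace f;g:
  e0=[1,0,0] f~>[0,0,2] g~>[1,2]
  e1=[0,1,0] f~>[0,1,0] g~>[2,0]
  e2=[0,0,1] f~>[1,2,2] g~>[2,0]
  composite₁ = [1 2 2; 2 0 0]
2) trace h;k:
  e0=[1,0,0] h~>[1,1,2] k~>[1,2]
  e1=[0,1,0] h~>[0,0,1] k~>[2,0]
  e2=[0,0,1] h~>[0,2,1] k~>[2,0]
  composite₂ = [1 2 2; 2 0 0]
Equal? same morphism ✓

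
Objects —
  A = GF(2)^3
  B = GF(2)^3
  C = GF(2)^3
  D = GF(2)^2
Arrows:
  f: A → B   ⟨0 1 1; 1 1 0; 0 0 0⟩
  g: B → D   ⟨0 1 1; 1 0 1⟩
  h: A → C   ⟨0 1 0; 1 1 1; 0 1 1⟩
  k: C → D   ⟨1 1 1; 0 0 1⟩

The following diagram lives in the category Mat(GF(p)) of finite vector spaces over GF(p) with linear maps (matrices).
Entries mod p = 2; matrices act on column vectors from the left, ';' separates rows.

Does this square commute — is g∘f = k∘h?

Along f;g (path 1):
  e0=(1,0,0) f→(0,1,0) g→(1,0)
  e1=(0,1,0) f→(1,1,0) g→(1,1)
  e2=(0,0,1) f→(1,0,0) g→(0,1)
  ⟦path⟧₁ = ⟨1 1 0; 0 1 1⟩
Along h;k (path 2):
  e0=(1,0,0) h→(0,1,0) k→(1,0)
  e1=(0,1,0) h→(1,1,1) k→(1,1)
  e2=(0,0,1) h→(0,1,1) k→(0,1)
  ⟦path⟧₂ = ⟨1 1 0; 0 1 1⟩
Equal? equal; square commutes

Answer: COMMUTES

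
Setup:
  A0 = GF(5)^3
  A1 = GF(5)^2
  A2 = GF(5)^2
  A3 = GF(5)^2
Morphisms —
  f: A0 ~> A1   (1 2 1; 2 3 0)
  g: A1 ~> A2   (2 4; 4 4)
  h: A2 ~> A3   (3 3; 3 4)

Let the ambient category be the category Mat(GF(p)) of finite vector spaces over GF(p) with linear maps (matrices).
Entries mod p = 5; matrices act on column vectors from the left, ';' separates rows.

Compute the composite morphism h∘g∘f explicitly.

  e0=⟨1,0,0⟩ f~>⟨1,2⟩ g~>⟨0,2⟩ h~>⟨1,3⟩
  e1=⟨0,1,0⟩ f~>⟨2,3⟩ g~>⟨1,0⟩ h~>⟨3,3⟩
  e2=⟨0,0,1⟩ f~>⟨1,0⟩ g~>⟨2,4⟩ h~>⟨3,2⟩
result: (1 3 3; 3 3 2)

Answer: (1 3 3; 3 3 2)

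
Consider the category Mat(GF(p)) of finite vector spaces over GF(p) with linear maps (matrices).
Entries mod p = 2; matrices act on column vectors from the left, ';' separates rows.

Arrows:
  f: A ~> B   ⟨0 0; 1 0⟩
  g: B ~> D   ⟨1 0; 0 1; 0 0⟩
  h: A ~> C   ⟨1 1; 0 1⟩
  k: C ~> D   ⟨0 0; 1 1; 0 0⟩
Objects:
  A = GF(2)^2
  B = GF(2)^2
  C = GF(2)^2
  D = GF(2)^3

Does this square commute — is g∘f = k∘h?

1) trace f;g:
  e0=[1,0] f~>[0,1] g~>[0,1,0]
  e1=[0,1] f~>[0,0] g~>[0,0,0]
  ⟦path⟧₁ = ⟨0 0; 1 0; 0 0⟩
2) trace h;k:
  e0=[1,0] h~>[1,0] k~>[0,1,0]
  e1=[0,1] h~>[1,1] k~>[0,0,0]
  ⟦path⟧₂ = ⟨0 0; 1 0; 0 0⟩
Equal? YES — commutes

Answer: COMMUTES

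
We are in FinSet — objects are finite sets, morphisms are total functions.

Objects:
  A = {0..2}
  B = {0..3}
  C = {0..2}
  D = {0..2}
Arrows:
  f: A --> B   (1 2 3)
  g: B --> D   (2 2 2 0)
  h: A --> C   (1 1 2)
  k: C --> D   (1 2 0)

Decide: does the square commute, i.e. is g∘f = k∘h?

Answer: COMMUTES

Trace:
1) trace f;g:
  0 f-->1 g-->2
  1 f-->2 g-->2
  2 f-->3 g-->0
  composite₁ = (2 2 0)
2) trace h;k:
  0 h-->1 k-->2
  1 h-->1 k-->2
  2 h-->2 k-->0
  composite₂ = (2 2 0)
Equal? YES — commutes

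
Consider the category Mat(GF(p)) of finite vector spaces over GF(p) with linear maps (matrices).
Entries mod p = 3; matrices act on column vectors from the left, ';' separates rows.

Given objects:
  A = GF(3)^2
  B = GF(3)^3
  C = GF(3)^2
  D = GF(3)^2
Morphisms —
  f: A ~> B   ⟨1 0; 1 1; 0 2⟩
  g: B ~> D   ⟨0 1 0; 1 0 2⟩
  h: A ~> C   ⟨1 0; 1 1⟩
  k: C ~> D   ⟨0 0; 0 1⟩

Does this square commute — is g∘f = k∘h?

Along f;g (path 1):
  e0=(1,0) f~>(1,1,0) g~>(1,1)
  e1=(0,1) f~>(0,1,2) g~>(1,1)
  ⟦path⟧₁ = ⟨1 1; 1 1⟩
Along h;k (path 2):
  e0=(1,0) h~>(1,1) k~>(0,1)
  e1=(0,1) h~>(0,1) k~>(0,1)
  ⟦path⟧₂ = ⟨0 0; 1 1⟩
Equal? distinct morphisms ✗

Answer: DOES NOT COMMUTE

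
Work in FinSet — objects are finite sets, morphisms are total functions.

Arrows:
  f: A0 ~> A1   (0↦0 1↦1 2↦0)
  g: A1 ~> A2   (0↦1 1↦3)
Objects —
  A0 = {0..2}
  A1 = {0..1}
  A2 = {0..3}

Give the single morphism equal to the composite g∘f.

Answer: (0↦1 1↦3 2↦1)

Work:
  0 f~>0 g~>1
  1 f~>1 g~>3
  2 f~>0 g~>1
⟦path⟧: (0↦1 1↦3 2↦1)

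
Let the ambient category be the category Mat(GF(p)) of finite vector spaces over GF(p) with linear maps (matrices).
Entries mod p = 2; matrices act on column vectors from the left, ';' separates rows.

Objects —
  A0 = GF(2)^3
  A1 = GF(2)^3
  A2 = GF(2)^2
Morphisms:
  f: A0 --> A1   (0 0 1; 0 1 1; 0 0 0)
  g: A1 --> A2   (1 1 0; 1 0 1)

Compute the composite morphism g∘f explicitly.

  e0=⟨1,0,0⟩ f-->⟨0,0,0⟩ g-->⟨0,0⟩
  e1=⟨0,1,0⟩ f-->⟨0,1,0⟩ g-->⟨1,0⟩
  e2=⟨0,0,1⟩ f-->⟨1,1,0⟩ g-->⟨0,1⟩
⟦path⟧: (0 1 0; 0 0 1)

Answer: (0 1 0; 0 0 1)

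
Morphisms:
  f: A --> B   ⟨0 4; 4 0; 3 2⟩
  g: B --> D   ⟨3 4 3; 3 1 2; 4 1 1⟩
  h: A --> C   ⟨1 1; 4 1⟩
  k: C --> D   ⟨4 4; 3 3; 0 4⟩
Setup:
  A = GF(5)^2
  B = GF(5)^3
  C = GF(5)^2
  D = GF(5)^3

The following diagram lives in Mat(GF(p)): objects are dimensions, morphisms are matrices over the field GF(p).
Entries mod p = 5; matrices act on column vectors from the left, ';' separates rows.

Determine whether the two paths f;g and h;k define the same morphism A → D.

Path 1 = f;g:
  e0=(1,0) f-->(0,4,3) g-->(0,0,2)
  e1=(0,1) f-->(4,0,2) g-->(3,1,3)
  ⟦path⟧₁ = ⟨0 3; 0 1; 2 3⟩
Path 2 = h;k:
  e0=(1,0) h-->(1,4) k-->(0,0,1)
  e1=(0,1) h-->(1,1) k-->(3,1,4)
  ⟦path⟧₂ = ⟨0 3; 0 1; 1 4⟩
Equal? NO — does not commute

Answer: DOES NOT COMMUTE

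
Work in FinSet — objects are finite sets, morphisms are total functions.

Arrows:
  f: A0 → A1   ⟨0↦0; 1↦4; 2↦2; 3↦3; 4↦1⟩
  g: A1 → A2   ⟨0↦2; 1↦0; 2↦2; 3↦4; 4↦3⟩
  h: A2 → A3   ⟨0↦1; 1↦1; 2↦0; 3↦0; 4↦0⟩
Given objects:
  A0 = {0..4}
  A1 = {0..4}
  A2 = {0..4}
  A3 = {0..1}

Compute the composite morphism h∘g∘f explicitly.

Answer: ⟨0↦0; 1↦0; 2↦0; 3↦0; 4↦1⟩

Derivation:
  0 f→0 g→2 h→0
  1 f→4 g→3 h→0
  2 f→2 g→2 h→0
  3 f→3 g→4 h→0
  4 f→1 g→0 h→1
⟦path⟧: ⟨0↦0; 1↦0; 2↦0; 3↦0; 4↦1⟩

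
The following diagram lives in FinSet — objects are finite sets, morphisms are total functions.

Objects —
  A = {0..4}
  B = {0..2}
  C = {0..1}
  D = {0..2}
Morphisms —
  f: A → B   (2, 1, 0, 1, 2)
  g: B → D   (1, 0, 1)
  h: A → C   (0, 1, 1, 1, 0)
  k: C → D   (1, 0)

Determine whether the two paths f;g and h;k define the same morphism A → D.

Along f;g (path 1):
  0 f→2 g→1
  1 f→1 g→0
  2 f→0 g→1
  3 f→1 g→0
  4 f→2 g→1
  ⟦path⟧₁ = (1, 0, 1, 0, 1)
Along h;k (path 2):
  0 h→0 k→1
  1 h→1 k→0
  2 h→1 k→0
  3 h→1 k→0
  4 h→0 k→1
  ⟦path⟧₂ = (1, 0, 0, 0, 1)
Equal? NO — does not commute

Answer: DOES NOT COMMUTE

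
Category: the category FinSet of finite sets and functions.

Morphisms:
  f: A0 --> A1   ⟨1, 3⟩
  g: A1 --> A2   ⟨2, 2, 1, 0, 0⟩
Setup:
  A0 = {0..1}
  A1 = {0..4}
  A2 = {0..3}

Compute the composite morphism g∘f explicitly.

  0 f-->1 g-->2
  1 f-->3 g-->0
composite: ⟨2, 0⟩

Answer: ⟨2, 0⟩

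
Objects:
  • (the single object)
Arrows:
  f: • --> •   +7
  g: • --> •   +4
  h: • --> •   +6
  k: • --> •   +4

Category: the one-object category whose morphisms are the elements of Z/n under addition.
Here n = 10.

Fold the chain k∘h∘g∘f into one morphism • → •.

Answer: +1

Work:
  0 +7≡7 +4≡1 +6≡7 +4≡1  (mod 10)
composite: +1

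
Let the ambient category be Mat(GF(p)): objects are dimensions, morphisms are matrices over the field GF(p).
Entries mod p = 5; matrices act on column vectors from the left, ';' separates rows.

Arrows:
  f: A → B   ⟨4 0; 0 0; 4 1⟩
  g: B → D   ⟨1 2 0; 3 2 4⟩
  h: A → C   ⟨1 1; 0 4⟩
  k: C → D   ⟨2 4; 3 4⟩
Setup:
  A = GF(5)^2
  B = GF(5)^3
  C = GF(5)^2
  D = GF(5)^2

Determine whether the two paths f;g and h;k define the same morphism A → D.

Answer: DOES NOT COMMUTE

Derivation:
Path 1 = f;g:
  e0=(1,0) f→(4,0,4) g→(4,3)
  e1=(0,1) f→(0,0,1) g→(0,4)
  ⟦path⟧₁ = ⟨4 0; 3 4⟩
Path 2 = h;k:
  e0=(1,0) h→(1,0) k→(2,3)
  e1=(0,1) h→(1,4) k→(3,4)
  ⟦path⟧₂ = ⟨2 3; 3 4⟩
Equal? NO — does not commute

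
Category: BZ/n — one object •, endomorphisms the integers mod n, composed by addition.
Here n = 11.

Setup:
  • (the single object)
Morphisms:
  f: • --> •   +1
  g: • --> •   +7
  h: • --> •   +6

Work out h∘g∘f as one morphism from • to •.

Answer: +3

Derivation:
  0 +1≡1 +7≡8 +6≡3  (mod 11)
result: +3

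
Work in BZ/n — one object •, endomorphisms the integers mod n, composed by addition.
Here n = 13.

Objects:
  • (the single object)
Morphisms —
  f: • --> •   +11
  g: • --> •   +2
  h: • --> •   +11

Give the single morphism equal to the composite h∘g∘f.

  0 +11≡11 +2≡0 +11≡11  (mod 13)
⟦path⟧: +11

Answer: +11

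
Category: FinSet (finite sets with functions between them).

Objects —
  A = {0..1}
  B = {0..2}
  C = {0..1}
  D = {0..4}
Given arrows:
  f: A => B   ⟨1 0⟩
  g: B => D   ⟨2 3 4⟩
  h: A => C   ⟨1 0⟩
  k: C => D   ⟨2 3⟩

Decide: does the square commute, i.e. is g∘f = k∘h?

Answer: COMMUTES

Trace:
Path 1 = f;g:
  0 f=>1 g=>3
  1 f=>0 g=>2
  ⟦path⟧₁ = ⟨3 2⟩
Path 2 = h;k:
  0 h=>1 k=>3
  1 h=>0 k=>2
  ⟦path⟧₂ = ⟨3 2⟩
Equal? same morphism ✓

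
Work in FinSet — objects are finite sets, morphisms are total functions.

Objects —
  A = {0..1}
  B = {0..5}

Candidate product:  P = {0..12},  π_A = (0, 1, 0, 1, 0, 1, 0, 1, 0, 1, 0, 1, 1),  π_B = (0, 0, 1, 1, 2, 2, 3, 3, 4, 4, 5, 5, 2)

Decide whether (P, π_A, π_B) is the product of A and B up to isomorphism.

Answer: NOT A VALID PRODUCT — |P|=13 ≠ |A|·|B|=12

Derivation:
|A|·|B| = 2·6 = 12;  |P| = 13
  → cardinalities differ; no bijection possible.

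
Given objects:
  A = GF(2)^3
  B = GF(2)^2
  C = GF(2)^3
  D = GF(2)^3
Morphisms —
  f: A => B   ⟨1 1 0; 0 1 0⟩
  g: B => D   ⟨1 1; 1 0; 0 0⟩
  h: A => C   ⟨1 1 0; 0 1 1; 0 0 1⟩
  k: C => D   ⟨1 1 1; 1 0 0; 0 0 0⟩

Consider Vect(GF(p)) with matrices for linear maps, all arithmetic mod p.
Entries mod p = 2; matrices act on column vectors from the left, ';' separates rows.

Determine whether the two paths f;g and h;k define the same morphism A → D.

Path 1 = f;g:
  e0=⟨1,0,0⟩ f=>⟨1,0⟩ g=>⟨1,1,0⟩
  e1=⟨0,1,0⟩ f=>⟨1,1⟩ g=>⟨0,1,0⟩
  e2=⟨0,0,1⟩ f=>⟨0,0⟩ g=>⟨0,0,0⟩
  ⟦path⟧₁ = ⟨1 0 0; 1 1 0; 0 0 0⟩
Path 2 = h;k:
  e0=⟨1,0,0⟩ h=>⟨1,0,0⟩ k=>⟨1,1,0⟩
  e1=⟨0,1,0⟩ h=>⟨1,1,0⟩ k=>⟨0,1,0⟩
  e2=⟨0,0,1⟩ h=>⟨0,1,1⟩ k=>⟨0,0,0⟩
  ⟦path⟧₂ = ⟨1 0 0; 1 1 0; 0 0 0⟩
Equal? YES — commutes

Answer: COMMUTES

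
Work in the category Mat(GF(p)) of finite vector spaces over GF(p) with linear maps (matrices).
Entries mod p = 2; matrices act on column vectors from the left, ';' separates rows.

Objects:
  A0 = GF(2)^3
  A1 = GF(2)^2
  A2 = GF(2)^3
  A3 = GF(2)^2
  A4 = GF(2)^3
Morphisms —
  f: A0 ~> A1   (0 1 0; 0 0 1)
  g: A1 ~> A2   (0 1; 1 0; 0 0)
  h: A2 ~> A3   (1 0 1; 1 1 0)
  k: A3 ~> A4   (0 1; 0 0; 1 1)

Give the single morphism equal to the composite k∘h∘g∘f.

Answer: (0 1 1; 0 0 0; 0 1 0)

Trace:
  e0=[1,0,0] f~>[0,0] g~>[0,0,0] h~>[0,0] k~>[0,0,0]
  e1=[0,1,0] f~>[1,0] g~>[0,1,0] h~>[0,1] k~>[1,0,1]
  e2=[0,0,1] f~>[0,1] g~>[1,0,0] h~>[1,1] k~>[1,0,0]
result: (0 1 1; 0 0 0; 0 1 0)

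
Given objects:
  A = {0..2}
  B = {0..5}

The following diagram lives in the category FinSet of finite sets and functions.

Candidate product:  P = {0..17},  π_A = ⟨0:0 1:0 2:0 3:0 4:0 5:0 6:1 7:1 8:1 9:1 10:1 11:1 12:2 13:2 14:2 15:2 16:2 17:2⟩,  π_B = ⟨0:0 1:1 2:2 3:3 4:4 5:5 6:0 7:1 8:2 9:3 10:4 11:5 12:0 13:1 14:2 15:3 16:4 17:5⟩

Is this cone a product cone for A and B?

Answer: VALID PRODUCT

Trace:
|A|·|B| = 3·6 = 18;  |P| = 18
Check the pairing map k ↦ (π_A(k), π_B(k)):
  0 : (0,0)
  1 : (0,1)
  2 : (0,2)
  3 : (0,3)
  4 : (0,4)
  5 : (0,5)
  6 : (1,0)
  7 : (1,1)
  8 : (1,2)
  9 : (1,3)
  10 : (1,4)
  11 : (1,5)
  12 : (2,0)
  13 : (2,1)
  14 : (2,2)
  15 : (2,3)
  16 : (2,4)
  17 : (2,5)
distinct pairs in image: 18 / 18 needed
  → bijection onto A×B; projections well-typed.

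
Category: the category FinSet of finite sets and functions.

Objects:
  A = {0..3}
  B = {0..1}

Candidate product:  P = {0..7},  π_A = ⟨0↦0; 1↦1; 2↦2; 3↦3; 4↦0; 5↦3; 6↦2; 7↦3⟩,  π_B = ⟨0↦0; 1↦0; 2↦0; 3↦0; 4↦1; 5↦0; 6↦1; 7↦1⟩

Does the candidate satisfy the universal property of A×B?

|A|·|B| = 4·2 = 8;  |P| = 8
Check the pairing map k ↦ (π_A(k), π_B(k)):
  0 ↦ (0,0)
  1 ↦ (1,0)
  2 ↦ (2,0)
  3 ↦ (3,0)
  4 ↦ (0,1)
  5 ↦ (3,0)  ✗ repeats pair of k=3
  6 ↦ (2,1)
  7 ↦ (3,1)
distinct pairs in image: 7 / 8 needed
  → (3,0) hit at k=3 and k=5

Answer: NOT A VALID PRODUCT — duplicate pair at indices 3,5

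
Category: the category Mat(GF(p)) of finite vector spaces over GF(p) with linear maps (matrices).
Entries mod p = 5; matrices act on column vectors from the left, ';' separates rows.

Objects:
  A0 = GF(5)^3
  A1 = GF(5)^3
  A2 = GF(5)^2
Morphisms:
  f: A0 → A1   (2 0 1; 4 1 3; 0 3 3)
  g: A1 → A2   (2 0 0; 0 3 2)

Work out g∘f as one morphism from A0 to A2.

Answer: (4 0 2; 2 4 0)

Work:
  e0=[1,0,0] f→[2,4,0] g→[4,2]
  e1=[0,1,0] f→[0,1,3] g→[0,4]
  e2=[0,0,1] f→[1,3,3] g→[2,0]
⟦path⟧: (4 0 2; 2 4 0)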